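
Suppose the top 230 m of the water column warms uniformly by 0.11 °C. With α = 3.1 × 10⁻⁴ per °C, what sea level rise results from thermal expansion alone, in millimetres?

Δh = αΔT·H = 3.1×10⁻⁴ × 0.11 × 230 = 0.007843 m

7.84 mm of thermosteric rise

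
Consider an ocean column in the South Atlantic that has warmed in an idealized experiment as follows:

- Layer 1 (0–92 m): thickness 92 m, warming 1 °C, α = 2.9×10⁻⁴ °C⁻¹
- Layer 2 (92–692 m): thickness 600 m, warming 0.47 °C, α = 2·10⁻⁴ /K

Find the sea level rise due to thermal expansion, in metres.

Δh = 0.083 m

Layer 1: 1 × 2.9×10⁻⁴ × 92 = 0.02668 m
Layer 2: 0.47 × 600 × 2×10⁻⁴ = 0.05640 m
Δh = 0.02668 + 0.05640 = 0.08308 m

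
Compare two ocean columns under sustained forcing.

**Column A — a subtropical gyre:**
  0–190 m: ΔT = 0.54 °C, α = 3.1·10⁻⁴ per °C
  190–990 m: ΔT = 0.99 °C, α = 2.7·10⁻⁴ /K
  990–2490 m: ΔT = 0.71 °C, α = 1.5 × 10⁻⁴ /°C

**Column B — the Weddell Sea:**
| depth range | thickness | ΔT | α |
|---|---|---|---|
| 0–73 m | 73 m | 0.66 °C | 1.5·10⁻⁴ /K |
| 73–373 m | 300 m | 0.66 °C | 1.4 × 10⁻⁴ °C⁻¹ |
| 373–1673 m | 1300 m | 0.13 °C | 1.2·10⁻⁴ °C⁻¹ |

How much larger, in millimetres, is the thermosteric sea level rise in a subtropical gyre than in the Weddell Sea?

350 mm larger

A Layer 1: 190 × 0.54 × 3.1×10⁻⁴ = 0.031806 m
A 190–990 m: 2.7×10⁻⁴ × 0.99 × 800 = 0.21384 m
A Layer 3: 1500 × 0.71 × 1.5×10⁻⁴ = 0.15975 m
A total: 0.405396 m
B 0–73 m: 0.66 × 1.5×10⁻⁴ × 73 = 0.007227 m
B 73–373 m: 1.4×10⁻⁴ × 300 × 0.66 = 0.02772 m
B Layer 3: 1300 × 0.13 × 1.2×10⁻⁴ = 0.02028 m
B total: 0.055227 m
Difference: 0.405396 − 0.055227 = 0.350169 m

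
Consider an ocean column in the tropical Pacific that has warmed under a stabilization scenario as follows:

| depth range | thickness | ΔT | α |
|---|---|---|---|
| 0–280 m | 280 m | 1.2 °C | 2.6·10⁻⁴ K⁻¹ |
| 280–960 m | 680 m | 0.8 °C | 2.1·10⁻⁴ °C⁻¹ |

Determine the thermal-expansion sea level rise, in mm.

Layer 1: 280 × 1.2 × 2.6×10⁻⁴ = 0.08736 m
680 × 0.8 × 2.1×10⁻⁴ = 0.11424 m
Δh = 0.08736 + 0.11424 = 0.20160 m

Δh = 202 mm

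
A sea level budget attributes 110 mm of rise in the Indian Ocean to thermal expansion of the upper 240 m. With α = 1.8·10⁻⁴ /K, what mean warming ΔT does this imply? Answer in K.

ΔT ≈ 2.55 K

ΔT = Δh/(αH) = 0.11 / (1.8×10⁻⁴ × 240) ≈ 2.546 K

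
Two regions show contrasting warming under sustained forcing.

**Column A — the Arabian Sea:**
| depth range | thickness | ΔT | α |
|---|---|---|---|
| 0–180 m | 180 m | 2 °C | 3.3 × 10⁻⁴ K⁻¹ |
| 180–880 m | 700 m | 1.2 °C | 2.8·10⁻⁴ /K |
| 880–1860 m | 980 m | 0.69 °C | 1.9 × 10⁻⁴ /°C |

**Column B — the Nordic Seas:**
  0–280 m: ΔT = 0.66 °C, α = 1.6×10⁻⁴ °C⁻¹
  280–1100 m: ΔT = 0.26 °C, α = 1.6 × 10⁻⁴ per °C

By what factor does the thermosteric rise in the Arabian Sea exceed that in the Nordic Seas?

a factor of 7.6

A Layer 1: 180 × 2 × 3.3×10⁻⁴ = 0.11880 m
A Layer 2: 2.8×10⁻⁴ × 1.2 × 700 = 0.23520 m
A 880–1860 m: 1.9×10⁻⁴ × 0.69 × 980 = 0.128478 m
A total: 0.482478 m
B Layer 1: 280 × 0.66 × 1.6×10⁻⁴ = 0.029568 m
B 820 × 0.26 × 1.6×10⁻⁴ = 0.034112 m
B total: 0.06368 m
Ratio: 0.482478 / 0.06368 ≈ 7.577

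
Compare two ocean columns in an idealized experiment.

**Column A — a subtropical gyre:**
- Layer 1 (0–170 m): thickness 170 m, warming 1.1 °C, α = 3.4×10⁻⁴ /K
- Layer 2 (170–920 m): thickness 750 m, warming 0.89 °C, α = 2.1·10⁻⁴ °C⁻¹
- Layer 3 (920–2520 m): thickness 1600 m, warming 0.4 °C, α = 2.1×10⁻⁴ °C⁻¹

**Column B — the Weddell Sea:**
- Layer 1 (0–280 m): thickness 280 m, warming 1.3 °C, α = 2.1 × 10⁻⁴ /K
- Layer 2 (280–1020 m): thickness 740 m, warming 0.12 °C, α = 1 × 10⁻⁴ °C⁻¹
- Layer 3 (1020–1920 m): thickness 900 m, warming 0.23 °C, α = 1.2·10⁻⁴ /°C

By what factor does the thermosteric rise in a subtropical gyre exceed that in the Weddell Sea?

A 1.1 × 3.4×10⁻⁴ × 170 = 0.06358 m
A 0.89 × 2.1×10⁻⁴ × 750 = 0.140175 m
A 920–2520 m: 0.4 × 2.1×10⁻⁴ × 1600 = 0.13440 m
A total: 0.338155 m
B Layer 1: 1.3 × 280 × 2.1×10⁻⁴ = 0.07644 m
B 0.12 × 740 × 1×10⁻⁴ = 0.00888 m
B 0.23 × 900 × 1.2×10⁻⁴ = 0.02484 m
B total: 0.11016 m
Ratio: 0.338155 / 0.11016 ≈ 3.070

3.1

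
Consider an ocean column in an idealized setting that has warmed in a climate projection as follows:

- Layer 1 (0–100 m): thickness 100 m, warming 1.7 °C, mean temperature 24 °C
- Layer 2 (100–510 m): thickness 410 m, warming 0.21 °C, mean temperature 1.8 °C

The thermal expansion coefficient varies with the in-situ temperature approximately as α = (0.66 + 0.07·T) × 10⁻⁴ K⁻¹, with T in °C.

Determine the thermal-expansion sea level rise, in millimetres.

Layer 1: α = (0.66 + 0.07×24)×10⁻⁴ = 2.34×10⁻⁴ K⁻¹
Layer 2: α = (0.66 + 0.07×1.8)×10⁻⁴ = 0.786×10⁻⁴ K⁻¹
0–100 m: 1.7 × 2.34×10⁻⁴ × 100 = 0.03978 m
100–510 m: 410 × 0.21 × 0.786×10⁻⁴ = 0.00676746 m
Δh = 0.03978 + 0.00676746 = 0.04654746 m

47 mm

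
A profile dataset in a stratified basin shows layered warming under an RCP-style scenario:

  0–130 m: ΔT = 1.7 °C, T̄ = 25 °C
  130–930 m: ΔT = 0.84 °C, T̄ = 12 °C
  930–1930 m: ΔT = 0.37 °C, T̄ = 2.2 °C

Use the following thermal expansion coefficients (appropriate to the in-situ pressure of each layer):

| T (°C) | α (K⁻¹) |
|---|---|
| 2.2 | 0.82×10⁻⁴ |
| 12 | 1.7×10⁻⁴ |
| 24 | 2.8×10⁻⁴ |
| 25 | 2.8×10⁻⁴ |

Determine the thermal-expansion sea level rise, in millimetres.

Layer 1 at 25 °C → α = 2.8×10⁻⁴ K⁻¹
Layer 2 at 12 °C → α = 1.7×10⁻⁴ K⁻¹
Layer 3 at 2.2 °C → α = 0.82×10⁻⁴ K⁻¹
Layer 1: 130 × 2.8×10⁻⁴ × 1.7 = 0.06188 m
Layer 2: 1.7×10⁻⁴ × 800 × 0.84 = 0.11424 m
0.37 × 1000 × 0.82×10⁻⁴ = 0.03034 m
Δh = 0.06188 + 0.11424 + 0.03034 = 0.20646 m

206 mm of thermosteric rise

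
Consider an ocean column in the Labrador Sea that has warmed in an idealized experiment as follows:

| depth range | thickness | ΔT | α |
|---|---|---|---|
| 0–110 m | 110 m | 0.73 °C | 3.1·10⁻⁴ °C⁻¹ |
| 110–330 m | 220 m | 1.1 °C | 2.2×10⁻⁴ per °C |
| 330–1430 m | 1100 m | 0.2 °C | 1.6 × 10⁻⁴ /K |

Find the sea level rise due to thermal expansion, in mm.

0–110 m: 3.1×10⁻⁴ × 0.73 × 110 = 0.024893 m
Layer 2: 1.1 × 220 × 2.2×10⁻⁴ = 0.05324 m
Layer 3: 1.6×10⁻⁴ × 1100 × 0.2 = 0.03520 m
Δh = 0.024893 + 0.05324 + 0.03520 = 0.113333 m

Δh ≈ 113 mm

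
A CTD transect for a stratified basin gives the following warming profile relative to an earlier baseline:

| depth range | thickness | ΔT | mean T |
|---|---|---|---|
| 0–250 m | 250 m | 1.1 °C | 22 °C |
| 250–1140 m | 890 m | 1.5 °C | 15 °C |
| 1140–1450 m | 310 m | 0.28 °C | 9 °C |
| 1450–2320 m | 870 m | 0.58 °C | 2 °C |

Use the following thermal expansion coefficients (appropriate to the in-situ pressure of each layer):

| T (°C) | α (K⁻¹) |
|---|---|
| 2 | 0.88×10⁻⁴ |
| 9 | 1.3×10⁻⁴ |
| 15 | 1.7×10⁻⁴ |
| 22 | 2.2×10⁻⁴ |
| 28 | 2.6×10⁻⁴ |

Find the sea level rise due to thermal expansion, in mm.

Layer 1 at 22 °C → α = 2.2×10⁻⁴ K⁻¹
Layer 2 at 15 °C → α = 1.7×10⁻⁴ K⁻¹
Layer 3 at 9 °C → α = 1.3×10⁻⁴ K⁻¹
Layer 4 at 2 °C → α = 0.88×10⁻⁴ K⁻¹
1.1 × 2.2×10⁻⁴ × 250 = 0.06050 m
Layer 2: 1.5 × 1.7×10⁻⁴ × 890 = 0.22695 m
1.3×10⁻⁴ × 0.28 × 310 = 0.011284 m
0.88×10⁻⁴ × 0.58 × 870 = 0.0444048 m
Δh = 0.06050 + 0.22695 + 0.011284 + 0.0444048 = 0.3431388 m

about 343 mm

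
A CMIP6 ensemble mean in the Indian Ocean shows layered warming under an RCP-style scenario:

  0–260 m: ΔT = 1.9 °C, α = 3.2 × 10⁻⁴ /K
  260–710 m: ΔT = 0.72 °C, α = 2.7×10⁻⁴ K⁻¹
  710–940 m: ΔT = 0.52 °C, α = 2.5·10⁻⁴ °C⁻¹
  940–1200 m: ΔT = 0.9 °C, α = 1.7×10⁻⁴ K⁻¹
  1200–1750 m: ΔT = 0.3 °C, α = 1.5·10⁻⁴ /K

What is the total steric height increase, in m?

0–260 m: 1.9 × 260 × 3.2×10⁻⁴ = 0.15808 m
Layer 2: 0.72 × 2.7×10⁻⁴ × 450 = 0.08748 m
710–940 m: 0.52 × 230 × 2.5×10⁻⁴ = 0.02990 m
Layer 4: 1.7×10⁻⁴ × 0.9 × 260 = 0.03978 m
Layer 5: 550 × 1.5×10⁻⁴ × 0.3 = 0.02475 m
Δh = 0.15808 + 0.08748 + 0.02990 + 0.03978 + 0.02475 = 0.33999 m ≈ 0.34 m

0.34 m of thermosteric rise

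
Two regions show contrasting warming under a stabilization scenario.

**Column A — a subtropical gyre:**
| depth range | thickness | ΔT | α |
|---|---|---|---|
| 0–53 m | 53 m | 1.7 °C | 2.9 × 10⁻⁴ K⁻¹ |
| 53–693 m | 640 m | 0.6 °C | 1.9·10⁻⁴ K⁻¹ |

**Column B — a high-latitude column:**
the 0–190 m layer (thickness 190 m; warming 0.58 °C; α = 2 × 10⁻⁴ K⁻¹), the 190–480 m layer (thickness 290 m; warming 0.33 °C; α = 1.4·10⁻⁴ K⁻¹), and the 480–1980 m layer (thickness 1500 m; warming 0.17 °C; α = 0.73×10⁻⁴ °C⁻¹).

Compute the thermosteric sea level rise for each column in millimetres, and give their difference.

A 53 × 1.7 × 2.9×10⁻⁴ = 0.026129 m
A 1.9×10⁻⁴ × 0.6 × 640 = 0.07296 m
A total: 0.099089 m
B Layer 1: 2×10⁻⁴ × 0.58 × 190 = 0.02204 m
B 190–480 m: 1.4×10⁻⁴ × 290 × 0.33 = 0.013398 m
B Layer 3: 0.17 × 1500 × 0.73×10⁻⁴ = 0.018615 m
B total: 0.054053 m
Difference: 0.099089 − 0.054053 = 0.045036 m

Δh_A ≈ 99.1 mm, Δh_B ≈ 54.1 mm; difference ≈ 45.0 mm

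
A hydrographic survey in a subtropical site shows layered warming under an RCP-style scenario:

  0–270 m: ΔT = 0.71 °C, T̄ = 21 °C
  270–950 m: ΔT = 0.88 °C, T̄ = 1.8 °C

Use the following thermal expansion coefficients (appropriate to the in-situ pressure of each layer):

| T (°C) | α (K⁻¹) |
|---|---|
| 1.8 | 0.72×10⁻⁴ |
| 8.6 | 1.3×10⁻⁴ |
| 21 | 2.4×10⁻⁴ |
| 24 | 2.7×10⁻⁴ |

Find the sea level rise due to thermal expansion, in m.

Layer 1 at 21 °C → α = 2.4×10⁻⁴ K⁻¹
Layer 2 at 1.8 °C → α = 0.72×10⁻⁴ K⁻¹
2.4×10⁻⁴ × 0.71 × 270 = 0.046008 m
680 × 0.72×10⁻⁴ × 0.88 = 0.0430848 m
Δh = 0.046008 + 0.0430848 = 0.0890928 m

about 0.089 m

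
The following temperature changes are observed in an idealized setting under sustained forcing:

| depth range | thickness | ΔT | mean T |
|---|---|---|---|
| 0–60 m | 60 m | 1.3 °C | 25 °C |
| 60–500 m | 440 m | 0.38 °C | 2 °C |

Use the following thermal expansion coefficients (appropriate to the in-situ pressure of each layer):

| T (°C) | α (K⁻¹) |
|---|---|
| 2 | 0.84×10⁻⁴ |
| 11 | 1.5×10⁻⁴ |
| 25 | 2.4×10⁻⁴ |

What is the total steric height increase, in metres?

Δh ≈ 0.0328 m

Layer 1 at 25 °C → α = 2.4×10⁻⁴ K⁻¹
Layer 2 at 2 °C → α = 0.84×10⁻⁴ K⁻¹
2.4×10⁻⁴ × 60 × 1.3 = 0.01872 m
60–500 m: 0.38 × 440 × 0.84×10⁻⁴ = 0.0140448 m
Δh = 0.01872 + 0.0140448 = 0.0327648 m ≈ 0.0328 m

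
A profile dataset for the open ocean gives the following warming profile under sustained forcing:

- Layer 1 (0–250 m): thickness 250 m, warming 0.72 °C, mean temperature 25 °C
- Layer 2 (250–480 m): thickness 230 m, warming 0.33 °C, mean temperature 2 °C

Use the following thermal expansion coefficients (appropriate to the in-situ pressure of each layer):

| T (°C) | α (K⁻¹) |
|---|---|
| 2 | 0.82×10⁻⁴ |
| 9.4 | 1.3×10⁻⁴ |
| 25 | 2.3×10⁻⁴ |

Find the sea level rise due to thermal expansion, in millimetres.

48 mm

Layer 1 at 25 °C → α = 2.3×10⁻⁴ K⁻¹
Layer 2 at 2 °C → α = 0.82×10⁻⁴ K⁻¹
250 × 0.72 × 2.3×10⁻⁴ = 0.04140 m
Layer 2: 230 × 0.82×10⁻⁴ × 0.33 = 0.0062238 m
Δh = 0.04140 + 0.0062238 = 0.0476238 m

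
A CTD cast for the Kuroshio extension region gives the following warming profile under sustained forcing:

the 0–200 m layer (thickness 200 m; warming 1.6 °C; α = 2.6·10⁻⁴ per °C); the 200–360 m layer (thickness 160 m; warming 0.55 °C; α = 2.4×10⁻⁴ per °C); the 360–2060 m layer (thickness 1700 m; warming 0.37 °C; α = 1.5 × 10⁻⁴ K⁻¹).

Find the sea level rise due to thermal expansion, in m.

200 × 2.6×10⁻⁴ × 1.6 = 0.08320 m
200–360 m: 160 × 0.55 × 2.4×10⁻⁴ = 0.02112 m
360–2060 m: 0.37 × 1.5×10⁻⁴ × 1700 = 0.09435 m
Δh = 0.08320 + 0.02112 + 0.09435 = 0.19867 m

about 0.199 m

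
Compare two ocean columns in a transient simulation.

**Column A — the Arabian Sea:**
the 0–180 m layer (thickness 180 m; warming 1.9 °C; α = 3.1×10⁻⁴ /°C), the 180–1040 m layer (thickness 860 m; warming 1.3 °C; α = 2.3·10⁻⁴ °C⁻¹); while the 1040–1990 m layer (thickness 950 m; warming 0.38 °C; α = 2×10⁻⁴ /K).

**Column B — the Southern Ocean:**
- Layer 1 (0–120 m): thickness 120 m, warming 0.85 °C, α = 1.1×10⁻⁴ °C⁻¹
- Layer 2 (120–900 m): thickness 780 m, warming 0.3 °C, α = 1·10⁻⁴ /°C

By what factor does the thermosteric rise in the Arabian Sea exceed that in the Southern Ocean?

13

A 180 × 3.1×10⁻⁴ × 1.9 = 0.10602 m
A 1.3 × 860 × 2.3×10⁻⁴ = 0.25714 m
A 1040–1990 m: 2×10⁻⁴ × 0.38 × 950 = 0.07220 m
A total: 0.43536 m
B 0–120 m: 1.1×10⁻⁴ × 120 × 0.85 = 0.01122 m
B Layer 2: 0.3 × 1×10⁻⁴ × 780 = 0.02340 m
B total: 0.03462 m
Ratio: 0.43536 / 0.03462 ≈ 12.58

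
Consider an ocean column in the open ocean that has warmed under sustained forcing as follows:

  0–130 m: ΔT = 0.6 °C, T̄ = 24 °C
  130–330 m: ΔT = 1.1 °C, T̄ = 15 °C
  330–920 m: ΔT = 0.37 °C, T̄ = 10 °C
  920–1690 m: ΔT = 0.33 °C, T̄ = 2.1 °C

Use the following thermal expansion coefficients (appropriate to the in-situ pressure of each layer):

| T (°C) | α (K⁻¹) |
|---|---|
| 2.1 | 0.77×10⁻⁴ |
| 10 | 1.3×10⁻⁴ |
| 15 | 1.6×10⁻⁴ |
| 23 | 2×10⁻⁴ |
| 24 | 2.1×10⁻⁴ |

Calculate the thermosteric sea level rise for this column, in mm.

Layer 1 at 24 °C → α = 2.1×10⁻⁴ K⁻¹
Layer 2 at 15 °C → α = 1.6×10⁻⁴ K⁻¹
Layer 3 at 10 °C → α = 1.3×10⁻⁴ K⁻¹
Layer 4 at 2.1 °C → α = 0.77×10⁻⁴ K⁻¹
0.6 × 130 × 2.1×10⁻⁴ = 0.01638 m
Layer 2: 1.6×10⁻⁴ × 1.1 × 200 = 0.03520 m
590 × 0.37 × 1.3×10⁻⁴ = 0.028379 m
Layer 4: 0.77×10⁻⁴ × 770 × 0.33 = 0.0195657 m
Δh = 0.01638 + 0.03520 + 0.028379 + 0.0195657 = 0.0995247 m ≈ 99.5 mm

99.5 mm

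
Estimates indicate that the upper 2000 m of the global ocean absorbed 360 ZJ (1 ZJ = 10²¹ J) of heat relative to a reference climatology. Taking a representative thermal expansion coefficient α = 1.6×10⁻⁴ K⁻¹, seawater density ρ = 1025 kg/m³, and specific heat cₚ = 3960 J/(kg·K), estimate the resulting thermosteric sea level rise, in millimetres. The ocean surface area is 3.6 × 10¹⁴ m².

Per unit area: Q = 360×10²¹ / (3.6×10¹⁴) = 1×10⁹ J/m²
Δh = αQ/(ρcₚ) = 1.6×10⁻⁴ × 1×10⁹ / (1025 × 3960) ≈ 0.039419 m

Δh ≈ 39.4 mm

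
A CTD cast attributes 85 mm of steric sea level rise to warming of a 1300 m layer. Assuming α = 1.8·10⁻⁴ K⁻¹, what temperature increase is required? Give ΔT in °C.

ΔT = Δh/(αH) = 0.085 / (1.8×10⁻⁴ × 1300) ≈ 0.3632 °C

0.363 °C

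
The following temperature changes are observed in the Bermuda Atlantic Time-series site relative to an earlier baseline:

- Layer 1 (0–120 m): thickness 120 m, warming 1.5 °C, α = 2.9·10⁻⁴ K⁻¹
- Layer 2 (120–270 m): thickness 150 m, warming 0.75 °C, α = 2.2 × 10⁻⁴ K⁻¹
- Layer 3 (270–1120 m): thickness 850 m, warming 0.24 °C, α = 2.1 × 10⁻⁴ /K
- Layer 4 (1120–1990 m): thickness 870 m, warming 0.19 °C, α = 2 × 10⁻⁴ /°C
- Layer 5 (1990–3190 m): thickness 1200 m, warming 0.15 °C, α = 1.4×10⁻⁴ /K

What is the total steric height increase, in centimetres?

18 cm of thermosteric rise

120 × 1.5 × 2.9×10⁻⁴ = 0.05220 m
Layer 2: 150 × 2.2×10⁻⁴ × 0.75 = 0.02475 m
270–1120 m: 2.1×10⁻⁴ × 850 × 0.24 = 0.04284 m
870 × 0.19 × 2×10⁻⁴ = 0.03306 m
0.15 × 1.4×10⁻⁴ × 1200 = 0.02520 m
Δh = 0.05220 + 0.02475 + 0.04284 + 0.03306 + 0.02520 = 0.17805 m ≈ 18 cm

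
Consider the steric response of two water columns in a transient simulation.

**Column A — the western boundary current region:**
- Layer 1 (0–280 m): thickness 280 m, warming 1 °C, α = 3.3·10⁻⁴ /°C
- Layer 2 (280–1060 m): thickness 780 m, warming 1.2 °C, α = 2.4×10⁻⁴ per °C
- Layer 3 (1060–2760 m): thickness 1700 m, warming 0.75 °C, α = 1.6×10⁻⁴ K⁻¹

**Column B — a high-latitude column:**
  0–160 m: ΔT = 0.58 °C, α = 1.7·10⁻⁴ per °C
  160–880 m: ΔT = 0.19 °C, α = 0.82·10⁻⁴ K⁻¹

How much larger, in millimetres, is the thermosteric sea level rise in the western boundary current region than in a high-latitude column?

A 0–280 m: 280 × 3.3×10⁻⁴ × 1 = 0.09240 m
A Layer 2: 2.4×10⁻⁴ × 780 × 1.2 = 0.22464 m
A 1060–2760 m: 1700 × 0.75 × 1.6×10⁻⁴ = 0.20400 m
A total: 0.52104 m
B Layer 1: 160 × 1.7×10⁻⁴ × 0.58 = 0.015776 m
B Layer 2: 0.82×10⁻⁴ × 720 × 0.19 = 0.0112176 m
B total: 0.0269936 m
Difference: 0.52104 − 0.0269936 = 0.4940464 m

Δh_A − Δh_B ≈ 494 mm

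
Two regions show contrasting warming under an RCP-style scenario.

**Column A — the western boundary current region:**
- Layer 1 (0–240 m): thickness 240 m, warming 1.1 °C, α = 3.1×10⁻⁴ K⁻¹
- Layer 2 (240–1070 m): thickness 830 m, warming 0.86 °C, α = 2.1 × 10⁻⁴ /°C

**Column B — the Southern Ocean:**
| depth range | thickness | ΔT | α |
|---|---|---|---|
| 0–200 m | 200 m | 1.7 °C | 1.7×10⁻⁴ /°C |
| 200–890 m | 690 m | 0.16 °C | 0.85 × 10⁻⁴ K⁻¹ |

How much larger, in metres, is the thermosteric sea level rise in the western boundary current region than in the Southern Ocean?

0.165 m

A 240 × 3.1×10⁻⁴ × 1.1 = 0.08184 m
A Layer 2: 2.1×10⁻⁴ × 0.86 × 830 = 0.149898 m
A total: 0.231738 m
B 1.7×10⁻⁴ × 1.7 × 200 = 0.05780 m
B 200–890 m: 690 × 0.85×10⁻⁴ × 0.16 = 0.009384 m
B total: 0.067184 m
Difference: 0.231738 − 0.067184 = 0.164554 m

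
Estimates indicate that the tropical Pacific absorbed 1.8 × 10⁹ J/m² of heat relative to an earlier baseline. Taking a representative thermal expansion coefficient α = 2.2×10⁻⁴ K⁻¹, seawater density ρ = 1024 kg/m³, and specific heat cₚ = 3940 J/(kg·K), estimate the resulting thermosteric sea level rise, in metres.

about 0.0982 m

Δh = αQ/(ρcₚ) = 2.2×10⁻⁴ × 1.8×10⁹ / (1024 × 3940) ≈ 0.098152 m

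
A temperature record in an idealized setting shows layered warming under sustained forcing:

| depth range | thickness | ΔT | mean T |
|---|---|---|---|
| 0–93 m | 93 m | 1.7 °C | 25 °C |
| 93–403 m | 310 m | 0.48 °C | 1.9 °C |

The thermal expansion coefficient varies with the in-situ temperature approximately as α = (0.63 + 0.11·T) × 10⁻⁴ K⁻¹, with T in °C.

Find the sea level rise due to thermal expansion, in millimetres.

Layer 1: α = (0.63 + 0.11×25)×10⁻⁴ = 3.38×10⁻⁴ K⁻¹
Layer 2: α = (0.63 + 0.11×1.9)×10⁻⁴ = 0.839×10⁻⁴ K⁻¹
0–93 m: 93 × 3.38×10⁻⁴ × 1.7 = 0.0534378 m
Layer 2: 0.839×10⁻⁴ × 0.48 × 310 = 0.01248432 m
Δh = 0.0534378 + 0.01248432 = 0.06592212 m

65.9 mm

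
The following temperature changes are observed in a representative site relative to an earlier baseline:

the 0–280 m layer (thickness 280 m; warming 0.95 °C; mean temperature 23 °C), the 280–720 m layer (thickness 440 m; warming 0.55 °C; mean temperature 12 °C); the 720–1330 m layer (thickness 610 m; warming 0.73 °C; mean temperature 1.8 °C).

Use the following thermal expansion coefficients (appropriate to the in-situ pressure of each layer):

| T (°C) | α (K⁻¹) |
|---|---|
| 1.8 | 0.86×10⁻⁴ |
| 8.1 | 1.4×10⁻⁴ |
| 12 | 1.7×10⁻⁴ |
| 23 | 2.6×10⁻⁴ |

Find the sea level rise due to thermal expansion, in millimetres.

Layer 1 at 23 °C → α = 2.6×10⁻⁴ K⁻¹
Layer 2 at 12 °C → α = 1.7×10⁻⁴ K⁻¹
Layer 3 at 1.8 °C → α = 0.86×10⁻⁴ K⁻¹
0.95 × 280 × 2.6×10⁻⁴ = 0.06916 m
1.7×10⁻⁴ × 440 × 0.55 = 0.04114 m
720–1330 m: 0.73 × 610 × 0.86×10⁻⁴ = 0.0382958 m
Δh = 0.06916 + 0.04114 + 0.0382958 = 0.1485958 m

about 149 mm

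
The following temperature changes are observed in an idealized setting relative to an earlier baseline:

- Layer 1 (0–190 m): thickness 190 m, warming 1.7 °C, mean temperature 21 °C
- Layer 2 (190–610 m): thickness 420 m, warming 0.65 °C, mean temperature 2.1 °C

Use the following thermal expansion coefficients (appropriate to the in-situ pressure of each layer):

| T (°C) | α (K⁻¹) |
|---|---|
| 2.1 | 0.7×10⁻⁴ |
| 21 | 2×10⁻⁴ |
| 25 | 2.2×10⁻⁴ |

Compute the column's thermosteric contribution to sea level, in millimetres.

Layer 1 at 21 °C → α = 2×10⁻⁴ K⁻¹
Layer 2 at 2.1 °C → α = 0.7×10⁻⁴ K⁻¹
0–190 m: 1.7 × 2×10⁻⁴ × 190 = 0.06460 m
0.7×10⁻⁴ × 420 × 0.65 = 0.01911 m
Δh = 0.06460 + 0.01911 = 0.08371 m

84 mm of thermosteric rise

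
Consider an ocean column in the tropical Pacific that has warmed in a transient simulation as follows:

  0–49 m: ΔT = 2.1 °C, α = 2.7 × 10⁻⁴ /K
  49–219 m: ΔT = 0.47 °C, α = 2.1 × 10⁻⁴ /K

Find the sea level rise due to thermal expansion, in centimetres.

Δh ≈ 4.5 cm

0–49 m: 2.7×10⁻⁴ × 2.1 × 49 = 0.027783 m
49–219 m: 170 × 2.1×10⁻⁴ × 0.47 = 0.016779 m
Δh = 0.027783 + 0.016779 = 0.044562 m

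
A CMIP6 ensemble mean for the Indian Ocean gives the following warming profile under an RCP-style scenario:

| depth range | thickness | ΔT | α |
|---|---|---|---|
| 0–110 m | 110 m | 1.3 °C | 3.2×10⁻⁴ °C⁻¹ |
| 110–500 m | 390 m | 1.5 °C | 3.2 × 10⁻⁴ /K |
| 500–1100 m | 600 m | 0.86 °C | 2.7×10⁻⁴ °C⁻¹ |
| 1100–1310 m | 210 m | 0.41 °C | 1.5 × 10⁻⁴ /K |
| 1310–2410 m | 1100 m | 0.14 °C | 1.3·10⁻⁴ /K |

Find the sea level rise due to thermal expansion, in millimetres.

Layer 1: 3.2×10⁻⁴ × 110 × 1.3 = 0.04576 m
110–500 m: 3.2×10⁻⁴ × 390 × 1.5 = 0.18720 m
Layer 3: 0.86 × 2.7×10⁻⁴ × 600 = 0.13932 m
Layer 4: 210 × 0.41 × 1.5×10⁻⁴ = 0.012915 m
Layer 5: 0.14 × 1.3×10⁻⁴ × 1100 = 0.02002 m
Δh = 0.04576 + 0.18720 + 0.13932 + 0.012915 + 0.02002 = 0.405215 m

410 mm of thermosteric rise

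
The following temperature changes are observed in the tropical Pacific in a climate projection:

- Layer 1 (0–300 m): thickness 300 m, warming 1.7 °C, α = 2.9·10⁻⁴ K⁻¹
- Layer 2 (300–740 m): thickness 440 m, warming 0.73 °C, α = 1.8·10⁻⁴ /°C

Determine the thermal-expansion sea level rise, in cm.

300 × 1.7 × 2.9×10⁻⁴ = 0.14790 m
300–740 m: 440 × 0.73 × 1.8×10⁻⁴ = 0.057816 m
Δh = 0.14790 + 0.057816 = 0.205716 m

Δh ≈ 21 cm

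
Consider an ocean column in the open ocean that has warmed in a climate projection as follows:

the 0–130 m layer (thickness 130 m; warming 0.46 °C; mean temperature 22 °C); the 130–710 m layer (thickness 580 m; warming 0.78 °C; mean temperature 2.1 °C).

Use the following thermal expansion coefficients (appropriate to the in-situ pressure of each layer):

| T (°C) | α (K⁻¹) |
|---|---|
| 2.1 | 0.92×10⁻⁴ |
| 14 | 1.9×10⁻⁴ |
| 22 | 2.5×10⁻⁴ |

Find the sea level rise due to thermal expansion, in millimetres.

Layer 1 at 22 °C → α = 2.5×10⁻⁴ K⁻¹
Layer 2 at 2.1 °C → α = 0.92×10⁻⁴ K⁻¹
0–130 m: 0.46 × 130 × 2.5×10⁻⁴ = 0.01495 m
580 × 0.78 × 0.92×10⁻⁴ = 0.0416208 m
Δh = 0.01495 + 0.0416208 = 0.0565708 m

56.6 mm of thermosteric rise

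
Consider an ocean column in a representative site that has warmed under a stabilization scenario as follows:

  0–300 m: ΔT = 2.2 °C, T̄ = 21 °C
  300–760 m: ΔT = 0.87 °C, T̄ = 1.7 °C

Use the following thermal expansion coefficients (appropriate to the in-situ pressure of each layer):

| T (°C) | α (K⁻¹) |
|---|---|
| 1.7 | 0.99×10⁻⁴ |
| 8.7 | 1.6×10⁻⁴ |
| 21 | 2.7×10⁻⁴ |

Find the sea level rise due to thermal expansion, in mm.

Layer 1 at 21 °C → α = 2.7×10⁻⁴ K⁻¹
Layer 2 at 1.7 °C → α = 0.99×10⁻⁴ K⁻¹
Layer 1: 300 × 2.2 × 2.7×10⁻⁴ = 0.17820 m
300–760 m: 0.87 × 460 × 0.99×10⁻⁴ = 0.0396198 m
Δh = 0.17820 + 0.0396198 = 0.2178198 m

220 mm of thermosteric rise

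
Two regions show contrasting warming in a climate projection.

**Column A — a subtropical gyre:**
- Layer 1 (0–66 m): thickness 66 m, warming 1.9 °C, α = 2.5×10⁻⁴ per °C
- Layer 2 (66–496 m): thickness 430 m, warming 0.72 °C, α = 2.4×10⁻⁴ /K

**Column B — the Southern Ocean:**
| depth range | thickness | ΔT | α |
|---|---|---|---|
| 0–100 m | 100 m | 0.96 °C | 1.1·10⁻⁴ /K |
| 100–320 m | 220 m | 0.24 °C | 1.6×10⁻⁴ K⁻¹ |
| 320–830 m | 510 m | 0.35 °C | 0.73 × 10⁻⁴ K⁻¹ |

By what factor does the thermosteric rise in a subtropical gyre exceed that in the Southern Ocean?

A 1.9 × 66 × 2.5×10⁻⁴ = 0.03135 m
A 0.72 × 430 × 2.4×10⁻⁴ = 0.074304 m
A total: 0.105654 m
B Layer 1: 0.96 × 100 × 1.1×10⁻⁴ = 0.01056 m
B 100–320 m: 1.6×10⁻⁴ × 220 × 0.24 = 0.008448 m
B Layer 3: 0.73×10⁻⁴ × 0.35 × 510 = 0.0130305 m
B total: 0.0320385 m
Ratio: 0.105654 / 0.0320385 ≈ 3.298

≈ 3.3×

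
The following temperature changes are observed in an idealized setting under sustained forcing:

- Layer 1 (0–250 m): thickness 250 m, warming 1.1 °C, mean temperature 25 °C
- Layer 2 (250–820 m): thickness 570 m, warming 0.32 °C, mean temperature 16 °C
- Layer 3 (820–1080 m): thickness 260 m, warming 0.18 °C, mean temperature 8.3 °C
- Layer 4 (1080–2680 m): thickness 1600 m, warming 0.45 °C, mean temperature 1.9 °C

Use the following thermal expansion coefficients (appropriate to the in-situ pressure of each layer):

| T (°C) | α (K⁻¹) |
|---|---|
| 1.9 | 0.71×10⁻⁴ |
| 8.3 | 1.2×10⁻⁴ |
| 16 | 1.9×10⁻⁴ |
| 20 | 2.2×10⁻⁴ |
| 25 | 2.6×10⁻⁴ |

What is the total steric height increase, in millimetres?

Δh = 160 mm

Layer 1 at 25 °C → α = 2.6×10⁻⁴ K⁻¹
Layer 2 at 16 °C → α = 1.9×10⁻⁴ K⁻¹
Layer 3 at 8.3 °C → α = 1.2×10⁻⁴ K⁻¹
Layer 4 at 1.9 °C → α = 0.71×10⁻⁴ K⁻¹
2.6×10⁻⁴ × 1.1 × 250 = 0.07150 m
Layer 2: 570 × 1.9×10⁻⁴ × 0.32 = 0.034656 m
820–1080 m: 0.18 × 260 × 1.2×10⁻⁴ = 0.005616 m
Layer 4: 0.45 × 1600 × 0.71×10⁻⁴ = 0.05112 m
Δh = 0.07150 + 0.034656 + 0.005616 + 0.05112 = 0.162892 m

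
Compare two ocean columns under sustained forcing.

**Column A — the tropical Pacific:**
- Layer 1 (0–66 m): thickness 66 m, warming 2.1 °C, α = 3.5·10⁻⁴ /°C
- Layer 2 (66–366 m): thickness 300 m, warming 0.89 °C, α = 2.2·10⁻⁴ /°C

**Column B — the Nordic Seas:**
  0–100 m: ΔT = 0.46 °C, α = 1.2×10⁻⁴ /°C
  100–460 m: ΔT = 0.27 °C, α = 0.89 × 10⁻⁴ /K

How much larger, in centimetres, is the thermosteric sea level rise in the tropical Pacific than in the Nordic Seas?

A 0–66 m: 66 × 3.5×10⁻⁴ × 2.1 = 0.04851 m
A 0.89 × 2.2×10⁻⁴ × 300 = 0.05874 m
A total: 0.10725 m
B 0–100 m: 100 × 0.46 × 1.2×10⁻⁴ = 0.00552 m
B 100–460 m: 0.27 × 0.89×10⁻⁴ × 360 = 0.0086508 m
B total: 0.0141708 m
Difference: 0.10725 − 0.0141708 = 0.0930792 m

Δh_A − Δh_B ≈ 9.3 cm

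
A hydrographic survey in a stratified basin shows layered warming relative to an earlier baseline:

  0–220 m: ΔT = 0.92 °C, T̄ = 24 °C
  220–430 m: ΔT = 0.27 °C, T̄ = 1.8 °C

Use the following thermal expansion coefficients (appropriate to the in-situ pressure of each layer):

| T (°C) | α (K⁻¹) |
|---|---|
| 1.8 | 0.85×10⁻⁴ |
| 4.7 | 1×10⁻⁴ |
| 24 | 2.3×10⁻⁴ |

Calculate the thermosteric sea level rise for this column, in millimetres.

51.4 mm

Layer 1 at 24 °C → α = 2.3×10⁻⁴ K⁻¹
Layer 2 at 1.8 °C → α = 0.85×10⁻⁴ K⁻¹
2.3×10⁻⁴ × 0.92 × 220 = 0.046552 m
220–430 m: 210 × 0.27 × 0.85×10⁻⁴ = 0.0048195 m
Δh = 0.046552 + 0.0048195 = 0.0513715 m ≈ 51.4 mm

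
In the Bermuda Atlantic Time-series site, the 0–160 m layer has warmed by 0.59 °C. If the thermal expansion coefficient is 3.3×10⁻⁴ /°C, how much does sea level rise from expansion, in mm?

Δh = 31 mm

Δh = αΔT·H = 3.3×10⁻⁴ × 0.59 × 160 = 0.031152 m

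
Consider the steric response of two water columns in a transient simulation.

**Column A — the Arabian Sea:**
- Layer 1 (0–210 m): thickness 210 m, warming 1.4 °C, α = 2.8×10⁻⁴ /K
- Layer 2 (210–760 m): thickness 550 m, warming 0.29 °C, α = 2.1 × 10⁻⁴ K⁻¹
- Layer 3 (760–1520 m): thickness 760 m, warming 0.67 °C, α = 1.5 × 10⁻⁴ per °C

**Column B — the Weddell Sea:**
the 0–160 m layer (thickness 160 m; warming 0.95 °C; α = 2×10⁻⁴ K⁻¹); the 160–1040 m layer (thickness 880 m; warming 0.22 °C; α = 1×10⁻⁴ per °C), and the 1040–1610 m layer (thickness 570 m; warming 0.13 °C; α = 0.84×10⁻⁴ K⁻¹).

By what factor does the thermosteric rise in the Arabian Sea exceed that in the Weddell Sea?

A 0–210 m: 2.8×10⁻⁴ × 210 × 1.4 = 0.08232 m
A 2.1×10⁻⁴ × 0.29 × 550 = 0.033495 m
A 760–1520 m: 1.5×10⁻⁴ × 760 × 0.67 = 0.07638 m
A total: 0.192195 m
B Layer 1: 2×10⁻⁴ × 0.95 × 160 = 0.03040 m
B 880 × 0.22 × 1×10⁻⁴ = 0.01936 m
B 0.84×10⁻⁴ × 570 × 0.13 = 0.0062244 m
B total: 0.0559844 m
Ratio: 0.192195 / 0.0559844 ≈ 3.433

≈ 3.4×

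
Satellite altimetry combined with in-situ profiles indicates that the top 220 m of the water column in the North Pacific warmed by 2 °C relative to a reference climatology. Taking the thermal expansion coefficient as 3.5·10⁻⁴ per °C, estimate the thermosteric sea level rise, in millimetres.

Δh = αΔT·H = 3.5×10⁻⁴ × 2 × 220 = 0.15400 m

about 154 mm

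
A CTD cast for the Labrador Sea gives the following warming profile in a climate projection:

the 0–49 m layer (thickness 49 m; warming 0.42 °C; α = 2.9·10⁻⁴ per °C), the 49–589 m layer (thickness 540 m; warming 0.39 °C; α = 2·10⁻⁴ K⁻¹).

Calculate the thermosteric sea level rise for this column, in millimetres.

2.9×10⁻⁴ × 49 × 0.42 = 0.0059682 m
49–589 m: 540 × 2×10⁻⁴ × 0.39 = 0.04212 m
Δh = 0.0059682 + 0.04212 = 0.0480882 m

about 48.1 mm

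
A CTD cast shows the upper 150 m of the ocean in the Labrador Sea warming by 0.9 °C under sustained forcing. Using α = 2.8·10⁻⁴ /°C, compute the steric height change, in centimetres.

Δh = αΔT·H = 2.8×10⁻⁴ × 0.9 × 150 = 0.03780 m

Δh = 3.8 cm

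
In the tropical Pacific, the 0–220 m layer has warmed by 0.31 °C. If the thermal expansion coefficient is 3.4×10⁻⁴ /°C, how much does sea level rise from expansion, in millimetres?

23.2 mm of thermosteric rise

Δh = αΔT·H = 3.4×10⁻⁴ × 0.31 × 220 = 0.023188 m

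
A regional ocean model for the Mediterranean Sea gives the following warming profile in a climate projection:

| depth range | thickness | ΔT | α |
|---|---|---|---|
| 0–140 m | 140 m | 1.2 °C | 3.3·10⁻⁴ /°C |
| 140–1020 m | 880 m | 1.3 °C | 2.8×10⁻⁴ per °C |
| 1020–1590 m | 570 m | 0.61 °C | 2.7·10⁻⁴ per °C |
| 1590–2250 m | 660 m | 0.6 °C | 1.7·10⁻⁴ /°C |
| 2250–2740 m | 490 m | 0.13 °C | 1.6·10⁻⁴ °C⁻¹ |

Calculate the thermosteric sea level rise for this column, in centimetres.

Δh ≈ 54.7 cm

0–140 m: 3.3×10⁻⁴ × 1.2 × 140 = 0.05544 m
880 × 1.3 × 2.8×10⁻⁴ = 0.32032 m
2.7×10⁻⁴ × 570 × 0.61 = 0.093879 m
1590–2250 m: 1.7×10⁻⁴ × 660 × 0.6 = 0.06732 m
2250–2740 m: 1.6×10⁻⁴ × 490 × 0.13 = 0.010192 m
Δh = 0.05544 + 0.32032 + 0.093879 + 0.06732 + 0.010192 = 0.547151 m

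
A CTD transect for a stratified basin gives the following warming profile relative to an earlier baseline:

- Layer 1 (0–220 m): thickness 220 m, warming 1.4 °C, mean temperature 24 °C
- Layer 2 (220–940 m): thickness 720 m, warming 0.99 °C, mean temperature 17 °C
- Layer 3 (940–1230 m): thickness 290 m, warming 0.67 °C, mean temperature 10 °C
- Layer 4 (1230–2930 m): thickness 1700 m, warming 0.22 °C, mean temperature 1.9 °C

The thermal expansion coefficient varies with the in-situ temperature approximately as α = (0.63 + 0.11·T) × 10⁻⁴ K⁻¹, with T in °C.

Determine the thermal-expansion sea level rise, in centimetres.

Layer 1: α = (0.63 + 0.11×24)×10⁻⁴ = 3.27×10⁻⁴ K⁻¹
Layer 2: α = (0.63 + 0.11×17)×10⁻⁴ = 2.5×10⁻⁴ K⁻¹
Layer 3: α = (0.63 + 0.11×10)×10⁻⁴ = 1.73×10⁻⁴ K⁻¹
Layer 4: α = (0.63 + 0.11×1.9)×10⁻⁴ = 0.839×10⁻⁴ K⁻¹
1.4 × 3.27×10⁻⁴ × 220 = 0.100716 m
220–940 m: 0.99 × 720 × 2.5×10⁻⁴ = 0.17820 m
0.67 × 1.73×10⁻⁴ × 290 = 0.0336139 m
Layer 4: 1700 × 0.22 × 0.839×10⁻⁴ = 0.0313786 m
Δh = 0.100716 + 0.17820 + 0.0336139 + 0.0313786 = 0.3439085 m ≈ 34 cm

34 cm of thermosteric rise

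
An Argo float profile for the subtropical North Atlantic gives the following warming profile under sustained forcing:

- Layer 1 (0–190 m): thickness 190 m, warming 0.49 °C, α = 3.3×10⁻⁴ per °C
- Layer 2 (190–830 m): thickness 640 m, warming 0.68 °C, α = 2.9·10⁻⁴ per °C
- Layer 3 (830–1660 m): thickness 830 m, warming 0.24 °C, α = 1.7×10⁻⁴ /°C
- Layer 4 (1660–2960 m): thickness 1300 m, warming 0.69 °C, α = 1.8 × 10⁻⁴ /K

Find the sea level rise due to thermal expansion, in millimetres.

Layer 1: 3.3×10⁻⁴ × 0.49 × 190 = 0.030723 m
190–830 m: 2.9×10⁻⁴ × 0.68 × 640 = 0.126208 m
830–1660 m: 830 × 1.7×10⁻⁴ × 0.24 = 0.033864 m
Layer 4: 0.69 × 1300 × 1.8×10⁻⁴ = 0.16146 m
Δh = 0.030723 + 0.126208 + 0.033864 + 0.16146 = 0.352255 m

about 352 mm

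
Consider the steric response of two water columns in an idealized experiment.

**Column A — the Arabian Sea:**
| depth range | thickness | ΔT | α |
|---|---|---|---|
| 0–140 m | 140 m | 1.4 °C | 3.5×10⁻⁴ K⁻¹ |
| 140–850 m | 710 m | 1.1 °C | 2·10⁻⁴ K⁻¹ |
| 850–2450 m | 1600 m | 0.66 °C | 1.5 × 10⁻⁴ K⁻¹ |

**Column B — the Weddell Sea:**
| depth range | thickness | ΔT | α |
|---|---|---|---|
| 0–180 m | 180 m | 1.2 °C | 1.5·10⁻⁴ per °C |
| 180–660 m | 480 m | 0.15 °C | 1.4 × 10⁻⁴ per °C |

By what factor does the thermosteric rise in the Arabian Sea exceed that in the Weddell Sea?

A Layer 1: 3.5×10⁻⁴ × 140 × 1.4 = 0.06860 m
A Layer 2: 2×10⁻⁴ × 710 × 1.1 = 0.15620 m
A Layer 3: 1.5×10⁻⁴ × 1600 × 0.66 = 0.15840 m
A total: 0.38320 m
B 0–180 m: 1.5×10⁻⁴ × 1.2 × 180 = 0.03240 m
B 1.4×10⁻⁴ × 480 × 0.15 = 0.01008 m
B total: 0.04248 m
Ratio: 0.38320 / 0.04248 ≈ 9.021

≈ 9.02×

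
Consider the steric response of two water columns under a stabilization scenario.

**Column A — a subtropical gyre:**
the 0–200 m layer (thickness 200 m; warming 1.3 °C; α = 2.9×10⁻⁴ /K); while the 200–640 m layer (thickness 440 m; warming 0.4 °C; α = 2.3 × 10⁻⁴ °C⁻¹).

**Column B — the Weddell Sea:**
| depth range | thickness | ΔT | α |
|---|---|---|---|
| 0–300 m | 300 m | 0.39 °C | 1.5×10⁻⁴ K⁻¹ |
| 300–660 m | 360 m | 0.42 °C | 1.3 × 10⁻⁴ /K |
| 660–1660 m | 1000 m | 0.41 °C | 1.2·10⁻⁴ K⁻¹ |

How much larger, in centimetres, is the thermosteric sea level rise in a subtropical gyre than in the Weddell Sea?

A 0–200 m: 2.9×10⁻⁴ × 1.3 × 200 = 0.07540 m
A 0.4 × 440 × 2.3×10⁻⁴ = 0.04048 m
A total: 0.11588 m
B 300 × 0.39 × 1.5×10⁻⁴ = 0.01755 m
B 300–660 m: 360 × 1.3×10⁻⁴ × 0.42 = 0.019656 m
B 660–1660 m: 1.2×10⁻⁴ × 1000 × 0.41 = 0.04920 m
B total: 0.086406 m
Difference: 0.11588 − 0.086406 = 0.029474 m

2.95 cm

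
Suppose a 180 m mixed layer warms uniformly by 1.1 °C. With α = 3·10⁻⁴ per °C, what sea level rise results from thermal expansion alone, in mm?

59.4 mm of thermosteric rise

Δh = αΔT·H = 3×10⁻⁴ × 1.1 × 180 = 0.05940 m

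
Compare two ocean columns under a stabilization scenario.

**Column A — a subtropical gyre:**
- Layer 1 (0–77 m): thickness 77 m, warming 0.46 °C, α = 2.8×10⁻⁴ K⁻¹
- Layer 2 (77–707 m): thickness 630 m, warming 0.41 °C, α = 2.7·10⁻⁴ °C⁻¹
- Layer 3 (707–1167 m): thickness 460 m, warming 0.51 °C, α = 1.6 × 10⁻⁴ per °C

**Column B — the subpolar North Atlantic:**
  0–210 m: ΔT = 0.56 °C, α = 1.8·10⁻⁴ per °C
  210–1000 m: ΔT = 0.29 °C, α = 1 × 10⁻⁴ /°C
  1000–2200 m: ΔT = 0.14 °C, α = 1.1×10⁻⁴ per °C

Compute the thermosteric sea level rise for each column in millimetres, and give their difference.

A: 120 mm; B: 63 mm; difference 55 mm

A Layer 1: 77 × 0.46 × 2.8×10⁻⁴ = 0.0099176 m
A Layer 2: 630 × 2.7×10⁻⁴ × 0.41 = 0.069741 m
A 707–1167 m: 1.6×10⁻⁴ × 0.51 × 460 = 0.037536 m
A total: 0.1171946 m
B Layer 1: 0.56 × 210 × 1.8×10⁻⁴ = 0.021168 m
B Layer 2: 0.29 × 790 × 1×10⁻⁴ = 0.02291 m
B 1000–2200 m: 0.14 × 1.1×10⁻⁴ × 1200 = 0.01848 m
B total: 0.062558 m
Difference: 0.1171946 − 0.062558 = 0.0546366 m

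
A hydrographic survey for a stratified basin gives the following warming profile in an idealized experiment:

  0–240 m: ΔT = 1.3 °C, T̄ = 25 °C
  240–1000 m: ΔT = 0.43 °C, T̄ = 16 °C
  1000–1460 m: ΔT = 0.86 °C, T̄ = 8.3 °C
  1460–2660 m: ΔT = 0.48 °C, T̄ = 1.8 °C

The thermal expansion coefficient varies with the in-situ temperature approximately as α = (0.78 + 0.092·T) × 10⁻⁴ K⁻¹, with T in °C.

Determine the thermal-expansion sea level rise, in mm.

Layer 1: α = (0.78 + 0.092×25)×10⁻⁴ = 3.08×10⁻⁴ K⁻¹
Layer 2: α = (0.78 + 0.092×16)×10⁻⁴ = 2.252×10⁻⁴ K⁻¹
Layer 3: α = (0.78 + 0.092×8.3)×10⁻⁴ = 1.5436×10⁻⁴ K⁻¹
Layer 4: α = (0.78 + 0.092×1.8)×10⁻⁴ = 0.9456×10⁻⁴ K⁻¹
1.3 × 3.08×10⁻⁴ × 240 = 0.096096 m
0.43 × 2.252×10⁻⁴ × 760 = 0.07359536 m
1000–1460 m: 460 × 1.5436×10⁻⁴ × 0.86 = 0.061064816 m
1460–2660 m: 0.9456×10⁻⁴ × 0.48 × 1200 = 0.05446656 m
Δh = 0.096096 + 0.07359536 + 0.061064816 + 0.05446656 = 0.285222736 m

Δh ≈ 285 mm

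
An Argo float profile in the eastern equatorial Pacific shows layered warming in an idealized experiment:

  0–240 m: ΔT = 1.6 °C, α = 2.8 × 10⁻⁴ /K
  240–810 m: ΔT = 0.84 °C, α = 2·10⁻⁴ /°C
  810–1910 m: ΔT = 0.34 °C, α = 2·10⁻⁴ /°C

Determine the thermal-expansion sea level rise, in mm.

about 278 mm

0–240 m: 1.6 × 2.8×10⁻⁴ × 240 = 0.10752 m
240–810 m: 0.84 × 2×10⁻⁴ × 570 = 0.09576 m
Layer 3: 0.34 × 1100 × 2×10⁻⁴ = 0.07480 m
Δh = 0.10752 + 0.09576 + 0.07480 = 0.27808 m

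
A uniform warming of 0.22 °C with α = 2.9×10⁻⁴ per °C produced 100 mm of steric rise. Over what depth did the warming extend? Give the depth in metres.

H = Δh/(αΔT) = 0.1 / (2.9×10⁻⁴ × 0.22) ≈ 1567 m

about 1570 m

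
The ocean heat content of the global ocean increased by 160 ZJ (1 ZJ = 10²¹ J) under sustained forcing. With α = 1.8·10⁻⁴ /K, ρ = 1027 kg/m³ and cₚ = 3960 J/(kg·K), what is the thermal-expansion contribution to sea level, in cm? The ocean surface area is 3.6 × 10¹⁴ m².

about 2.0 cm

Per unit area: Q = 160×10²¹ / (3.6×10¹⁴) ≈ 4.444×10⁸ J/m²
Δh = αQ/(ρcₚ) = 1.8×10⁻⁴ × 4.444×10⁸ / (1027 × 3960) ≈ 0.019669 m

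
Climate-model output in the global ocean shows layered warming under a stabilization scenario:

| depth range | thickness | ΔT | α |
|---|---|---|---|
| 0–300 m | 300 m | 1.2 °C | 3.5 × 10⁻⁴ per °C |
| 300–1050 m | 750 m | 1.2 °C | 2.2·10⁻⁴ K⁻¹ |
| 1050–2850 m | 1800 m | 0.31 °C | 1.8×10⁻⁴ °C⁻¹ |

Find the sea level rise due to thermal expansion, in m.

1.2 × 300 × 3.5×10⁻⁴ = 0.12600 m
750 × 1.2 × 2.2×10⁻⁴ = 0.19800 m
Layer 3: 1800 × 1.8×10⁻⁴ × 0.31 = 0.10044 m
Δh = 0.12600 + 0.19800 + 0.10044 = 0.42444 m ≈ 0.42 m

0.42 m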